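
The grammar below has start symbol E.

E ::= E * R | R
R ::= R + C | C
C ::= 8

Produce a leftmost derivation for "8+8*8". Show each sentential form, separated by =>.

E => E*R   [E ::= E * R]
E*R => R*R   [E ::= R]
R*R => R+C*R   [R ::= R + C]
R+C*R => C+C*R   [R ::= C]
C+C*R => 8+C*R   [C ::= 8]
8+C*R => 8+8*R   [C ::= 8]
8+8*R => 8+8*C   [R ::= C]
8+8*C => 8+8*8   [C ::= 8]

E => E*R => R*R => R+C*R => C+C*R => 8+C*R => 8+8*R => 8+8*C => 8+8*8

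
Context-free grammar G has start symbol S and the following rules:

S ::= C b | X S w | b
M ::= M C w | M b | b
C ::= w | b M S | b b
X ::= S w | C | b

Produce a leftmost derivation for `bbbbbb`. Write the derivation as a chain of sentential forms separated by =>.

S => Cb   [S ::= C b]
Cb => bMSb   [C ::= b M S]
bMSb => bMbSb   [M ::= M b]
bMbSb => bMbbSb   [M ::= M b]
bMbbSb => bbbbSb   [M ::= b]
bbbbSb => bbbbbb   [S ::= b]

S => Cb => bMSb => bMbSb => bMbbSb => bbbbSb => bbbbbb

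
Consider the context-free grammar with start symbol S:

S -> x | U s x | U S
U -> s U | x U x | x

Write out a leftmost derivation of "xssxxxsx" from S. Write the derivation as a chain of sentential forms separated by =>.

S => US => xUxS => xsUxS => xssUxS => xssxxS => xssxxUsx => xssxxxsx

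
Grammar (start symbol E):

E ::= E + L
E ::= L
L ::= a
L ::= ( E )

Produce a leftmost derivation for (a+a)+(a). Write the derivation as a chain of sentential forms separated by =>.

E => E+L => L+L => (E)+L => (E+L)+L => (L+L)+L => (a+L)+L => (a+a)+L => (a+a)+(E) => (a+a)+(L) => (a+a)+(a)

E => E+L   [E ::= E + L]
E+L => L+L   [E ::= L]
L+L => (E)+L   [L ::= ( E )]
(E)+L => (E+L)+L   [E ::= E + L]
(E+L)+L => (L+L)+L   [E ::= L]
(L+L)+L => (a+L)+L   [L ::= a]
(a+L)+L => (a+a)+L   [L ::= a]
(a+a)+L => (a+a)+(E)   [L ::= ( E )]
(a+a)+(E) => (a+a)+(L)   [E ::= L]
(a+a)+(L) => (a+a)+(a)   [L ::= a]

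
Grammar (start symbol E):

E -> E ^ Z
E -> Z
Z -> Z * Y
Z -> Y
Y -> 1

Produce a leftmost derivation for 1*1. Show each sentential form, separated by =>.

E => Z   [E -> Z]
Z => Z*Y   [Z -> Z * Y]
Z*Y => Y*Y   [Z -> Y]
Y*Y => 1*Y   [Y -> 1]
1*Y => 1*1   [Y -> 1]

E => Z => Z*Y => Y*Y => 1*Y => 1*1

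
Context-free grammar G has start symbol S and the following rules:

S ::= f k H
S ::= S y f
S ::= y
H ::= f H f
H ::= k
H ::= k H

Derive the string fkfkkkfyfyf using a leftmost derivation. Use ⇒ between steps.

S⇒Syf⇒Syfyf⇒fkHyfyf⇒fkfHfyfyf⇒fkfkHfyfyf⇒fkfkkHfyfyf⇒fkfkkkfyfyf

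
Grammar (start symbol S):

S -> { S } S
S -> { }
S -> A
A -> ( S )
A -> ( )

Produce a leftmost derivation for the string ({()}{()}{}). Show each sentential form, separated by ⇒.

S ⇒ A ⇒ (S) ⇒ ({S}S) ⇒ ({A}S) ⇒ ({()}S) ⇒ ({()}{S}S) ⇒ ({()}{A}S) ⇒ ({()}{()}S) ⇒ ({()}{()}{})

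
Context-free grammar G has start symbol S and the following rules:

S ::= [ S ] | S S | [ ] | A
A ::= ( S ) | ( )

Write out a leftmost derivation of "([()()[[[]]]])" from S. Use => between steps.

S => A   [S ::= A]
A => (S)   [A ::= ( S )]
(S) => ([S])   [S ::= [ S ]]
([S]) => ([SS])   [S ::= S S]
([SS]) => ([SSS])   [S ::= S S]
([SSS]) => ([ASS])   [S ::= A]
([ASS]) => ([()SS])   [A ::= ( )]
([()SS]) => ([()AS])   [S ::= A]
([()AS]) => ([()()S])   [A ::= ( )]
([()()S]) => ([()()[S]])   [S ::= [ S ]]
([()()[S]]) => ([()()[[S]]])   [S ::= [ S ]]
([()()[[S]]]) => ([()()[[[]]]])   [S ::= [ ]]

S => A => (S) => ([S]) => ([SS]) => ([SSS]) => ([ASS]) => ([()SS]) => ([()AS]) => ([()()S]) => ([()()[S]]) => ([()()[[S]]]) => ([()()[[[]]]])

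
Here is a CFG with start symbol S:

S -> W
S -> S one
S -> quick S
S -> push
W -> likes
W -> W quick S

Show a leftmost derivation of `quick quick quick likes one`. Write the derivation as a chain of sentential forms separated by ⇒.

S ⇒ quick S   [S -> quick S]
quick S ⇒ quick quick S   [S -> quick S]
quick quick S ⇒ quick quick quick S   [S -> quick S]
quick quick quick S ⇒ quick quick quick S one   [S -> S one]
quick quick quick S one ⇒ quick quick quick W one   [S -> W]
quick quick quick W one ⇒ quick quick quick likes one   [W -> likes]

S ⇒ quick S ⇒ quick quick S ⇒ quick quick quick S ⇒ quick quick quick S one ⇒ quick quick quick W one ⇒ quick quick quick likes one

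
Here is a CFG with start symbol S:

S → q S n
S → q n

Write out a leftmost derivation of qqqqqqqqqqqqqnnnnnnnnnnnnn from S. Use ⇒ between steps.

S ⇒ qSn ⇒ qqSnn ⇒ qqqSnnn ⇒ qqqqSnnnn ⇒ qqqqqSnnnnn ⇒ qqqqqqSnnnnnn ⇒ qqqqqqqSnnnnnnn ⇒ qqqqqqqqSnnnnnnnn ⇒ qqqqqqqqqSnnnnnnnnn ⇒ qqqqqqqqqqSnnnnnnnnnn ⇒ qqqqqqqqqqqSnnnnnnnnnnn ⇒ qqqqqqqqqqqqSnnnnnnnnnnnn ⇒ qqqqqqqqqqqqqnnnnnnnnnnnnn

S ⇒ qSn   [S → q S n]
qSn ⇒ qqSnn   [S → q S n]
qqSnn ⇒ qqqSnnn   [S → q S n]
qqqSnnn ⇒ qqqqSnnnn   [S → q S n]
qqqqSnnnn ⇒ qqqqqSnnnnn   [S → q S n]
qqqqqSnnnnn ⇒ qqqqqqSnnnnnn   [S → q S n]
qqqqqqSnnnnnn ⇒ qqqqqqqSnnnnnnn   [S → q S n]
qqqqqqqSnnnnnnn ⇒ qqqqqqqqSnnnnnnnn   [S → q S n]
qqqqqqqqSnnnnnnnn ⇒ qqqqqqqqqSnnnnnnnnn   [S → q S n]
qqqqqqqqqSnnnnnnnnn ⇒ qqqqqqqqqqSnnnnnnnnnn   [S → q S n]
qqqqqqqqqqSnnnnnnnnnn ⇒ qqqqqqqqqqqSnnnnnnnnnnn   [S → q S n]
qqqqqqqqqqqSnnnnnnnnnnn ⇒ qqqqqqqqqqqqSnnnnnnnnnnnn   [S → q S n]
qqqqqqqqqqqqSnnnnnnnnnnnn ⇒ qqqqqqqqqqqqqnnnnnnnnnnnnn   [S → q n]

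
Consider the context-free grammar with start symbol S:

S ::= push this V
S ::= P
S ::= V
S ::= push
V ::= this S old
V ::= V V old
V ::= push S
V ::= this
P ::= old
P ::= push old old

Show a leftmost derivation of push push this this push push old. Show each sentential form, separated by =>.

S => V => push S => push push this V => push push this V V old => push push this this V old => push push this this push S old => push push this this push push old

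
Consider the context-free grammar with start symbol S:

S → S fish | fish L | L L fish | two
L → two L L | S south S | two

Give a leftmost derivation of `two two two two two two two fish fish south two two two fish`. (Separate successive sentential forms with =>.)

S => L L fish => two L fish => two two L L fish => two two two L L L fish => two two two two L L fish => two two two two two L L L fish => two two two two two S south S L L fish => two two two two two S fish south S L L fish => two two two two two L L fish fish south S L L fish => two two two two two two L fish fish south S L L fish => two two two two two two two fish fish south S L L fish => two two two two two two two fish fish south two L L fish => two two two two two two two fish fish south two two L fish => two two two two two two two fish fish south two two two fish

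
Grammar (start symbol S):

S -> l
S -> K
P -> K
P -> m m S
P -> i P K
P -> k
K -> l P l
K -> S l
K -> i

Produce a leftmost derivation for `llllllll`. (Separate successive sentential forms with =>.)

S => K   [S -> K]
K => lPl   [K -> l P l]
lPl => lKl   [P -> K]
lKl => llPll   [K -> l P l]
llPll => llKll   [P -> K]
llKll => llSlll   [K -> S l]
llSlll => llKlll   [S -> K]
llKlll => llSllll   [K -> S l]
llSllll => llKllll   [S -> K]
llKllll => llSlllll   [K -> S l]
llSlllll => llllllll   [S -> l]

S=>K=>lPl=>lKl=>llPll=>llKll=>llSlll=>llKlll=>llSllll=>llKllll=>llSlllll=>llllllll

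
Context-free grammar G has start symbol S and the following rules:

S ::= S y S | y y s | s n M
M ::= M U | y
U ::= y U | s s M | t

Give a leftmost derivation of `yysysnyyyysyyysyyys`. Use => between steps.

S => SyS   [S ::= S y S]
SyS => SySyS   [S ::= S y S]
SySyS => yysySyS   [S ::= y y s]
yysySyS => yysySySyS   [S ::= S y S]
yysySySyS => yysySySySyS   [S ::= S y S]
yysySySySyS => yysysnMySySyS   [S ::= s n M]
yysysnMySySyS => yysysnyySySyS   [M ::= y]
yysysnyySySyS => yysysnyyyysySyS   [S ::= y y s]
yysysnyyyysySyS => yysysnyyyysyyysyS   [S ::= y y s]
yysysnyyyysyyysyS => yysysnyyyysyyysyyys   [S ::= y y s]

S => SyS => SySyS => yysySyS => yysySySyS => yysySySySyS => yysysnMySySyS => yysysnyySySyS => yysysnyyyysySyS => yysysnyyyysyyysyS => yysysnyyyysyyysyyys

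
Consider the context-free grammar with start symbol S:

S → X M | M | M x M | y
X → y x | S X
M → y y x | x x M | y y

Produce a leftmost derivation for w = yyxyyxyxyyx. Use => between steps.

S=>XM=>SXM=>XMXM=>SXMXM=>yXMXM=>yyxMXM=>yyxyyxXM=>yyxyyxyxM=>yyxyyxyxyyx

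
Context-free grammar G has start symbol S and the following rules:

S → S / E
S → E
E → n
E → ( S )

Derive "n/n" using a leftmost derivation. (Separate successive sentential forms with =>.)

S => S/E => E/E => n/E => n/n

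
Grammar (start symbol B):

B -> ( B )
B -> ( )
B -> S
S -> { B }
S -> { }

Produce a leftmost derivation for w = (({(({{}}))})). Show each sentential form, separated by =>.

B=>(B)=>((B))=>((S))=>(({B}))=>(({(B)}))=>(({((B))}))=>(({((S))}))=>(({(({B}))}))=>(({(({S}))}))=>(({(({{}}))}))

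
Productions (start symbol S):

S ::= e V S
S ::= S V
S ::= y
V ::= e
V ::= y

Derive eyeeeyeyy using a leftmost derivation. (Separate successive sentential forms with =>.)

S=>eVS=>eyS=>eyeVS=>eyeeS=>eyeeeVS=>eyeeeyS=>eyeeeyeVS=>eyeeeyeyS=>eyeeeyeyy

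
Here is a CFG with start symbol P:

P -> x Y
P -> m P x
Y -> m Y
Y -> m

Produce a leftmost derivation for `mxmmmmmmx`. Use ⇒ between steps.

P ⇒ mPx ⇒ mxYx ⇒ mxmYx ⇒ mxmmYx ⇒ mxmmmYx ⇒ mxmmmmYx ⇒ mxmmmmmYx ⇒ mxmmmmmmx

P ⇒ mPx   [P -> m P x]
mPx ⇒ mxYx   [P -> x Y]
mxYx ⇒ mxmYx   [Y -> m Y]
mxmYx ⇒ mxmmYx   [Y -> m Y]
mxmmYx ⇒ mxmmmYx   [Y -> m Y]
mxmmmYx ⇒ mxmmmmYx   [Y -> m Y]
mxmmmmYx ⇒ mxmmmmmYx   [Y -> m Y]
mxmmmmmYx ⇒ mxmmmmmmx   [Y -> m]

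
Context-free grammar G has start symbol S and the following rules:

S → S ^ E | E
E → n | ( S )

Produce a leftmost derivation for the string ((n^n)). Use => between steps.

S => E => (S) => (E) => ((S)) => ((S^E)) => ((E^E)) => ((n^E)) => ((n^n))

S => E   [S → E]
E => (S)   [E → ( S )]
(S) => (E)   [S → E]
(E) => ((S))   [E → ( S )]
((S)) => ((S^E))   [S → S ^ E]
((S^E)) => ((E^E))   [S → E]
((E^E)) => ((n^E))   [E → n]
((n^E)) => ((n^n))   [E → n]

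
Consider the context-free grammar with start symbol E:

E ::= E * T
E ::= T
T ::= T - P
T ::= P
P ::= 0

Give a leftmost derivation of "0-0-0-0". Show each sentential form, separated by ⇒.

E ⇒ T ⇒ T-P ⇒ T-P-P ⇒ T-P-P-P ⇒ P-P-P-P ⇒ 0-P-P-P ⇒ 0-0-P-P ⇒ 0-0-0-P ⇒ 0-0-0-0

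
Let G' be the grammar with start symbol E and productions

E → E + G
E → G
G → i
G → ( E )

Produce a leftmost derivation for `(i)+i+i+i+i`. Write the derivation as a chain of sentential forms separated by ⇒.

E ⇒ E+G ⇒ E+G+G ⇒ E+G+G+G ⇒ E+G+G+G+G ⇒ G+G+G+G+G ⇒ (E)+G+G+G+G ⇒ (G)+G+G+G+G ⇒ (i)+G+G+G+G ⇒ (i)+i+G+G+G ⇒ (i)+i+i+G+G ⇒ (i)+i+i+i+G ⇒ (i)+i+i+i+i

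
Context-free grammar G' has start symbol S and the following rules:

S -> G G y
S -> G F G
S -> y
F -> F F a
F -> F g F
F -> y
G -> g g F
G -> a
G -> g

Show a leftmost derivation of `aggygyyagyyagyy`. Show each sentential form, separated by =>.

S => GGy   [S -> G G y]
GGy => aGy   [G -> a]
aGy => aggFy   [G -> g g F]
aggFy => aggFgFy   [F -> F g F]
aggFgFy => aggFFagFy   [F -> F F a]
aggFFagFy => aggFgFFagFy   [F -> F g F]
aggFgFFagFy => aggFFagFFagFy   [F -> F F a]
aggFFagFFagFy => aggFgFFagFFagFy   [F -> F g F]
aggFgFFagFFagFy => aggygFFagFFagFy   [F -> y]
aggygFFagFFagFy => aggygyFagFFagFy   [F -> y]
aggygyFagFFagFy => aggygyyagFFagFy   [F -> y]
aggygyyagFFagFy => aggygyyagyFagFy   [F -> y]
aggygyyagyFagFy => aggygyyagyyagFy   [F -> y]
aggygyyagyyagFy => aggygyyagyyagyy   [F -> y]

S => GGy => aGy => aggFy => aggFgFy => aggFFagFy => aggFgFFagFy => aggFFagFFagFy => aggFgFFagFFagFy => aggygFFagFFagFy => aggygyFagFFagFy => aggygyyagFFagFy => aggygyyagyFagFy => aggygyyagyyagFy => aggygyyagyyagyy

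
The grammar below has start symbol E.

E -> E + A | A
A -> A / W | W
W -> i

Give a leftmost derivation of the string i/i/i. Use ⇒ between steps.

E⇒A⇒A/W⇒A/W/W⇒W/W/W⇒i/W/W⇒i/i/W⇒i/i/i

E ⇒ A   [E -> A]
A ⇒ A/W   [A -> A / W]
A/W ⇒ A/W/W   [A -> A / W]
A/W/W ⇒ W/W/W   [A -> W]
W/W/W ⇒ i/W/W   [W -> i]
i/W/W ⇒ i/i/W   [W -> i]
i/i/W ⇒ i/i/i   [W -> i]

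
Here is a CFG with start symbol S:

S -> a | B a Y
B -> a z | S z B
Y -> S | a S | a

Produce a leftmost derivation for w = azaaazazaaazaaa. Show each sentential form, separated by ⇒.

S ⇒ BaY   [S -> B a Y]
BaY ⇒ SzBaY   [B -> S z B]
SzBaY ⇒ BaYzBaY   [S -> B a Y]
BaYzBaY ⇒ azaYzBaY   [B -> a z]
azaYzBaY ⇒ azaaSzBaY   [Y -> a S]
azaaSzBaY ⇒ azaaazBaY   [S -> a]
azaaazBaY ⇒ azaaazazaY   [B -> a z]
azaaazazaY ⇒ azaaazazaaS   [Y -> a S]
azaaazazaaS ⇒ azaaazazaaBaY   [S -> B a Y]
azaaazazaaBaY ⇒ azaaazazaaazaY   [B -> a z]
azaaazazaaazaY ⇒ azaaazazaaazaaS   [Y -> a S]
azaaazazaaazaaS ⇒ azaaazazaaazaaa   [S -> a]

S⇒BaY⇒SzBaY⇒BaYzBaY⇒azaYzBaY⇒azaaSzBaY⇒azaaazBaY⇒azaaazazaY⇒azaaazazaaS⇒azaaazazaaBaY⇒azaaazazaaazaY⇒azaaazazaaazaaS⇒azaaazazaaazaaa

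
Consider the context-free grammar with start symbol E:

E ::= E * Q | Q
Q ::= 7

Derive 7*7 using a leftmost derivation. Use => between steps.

E => E*Q   [E ::= E * Q]
E*Q => Q*Q   [E ::= Q]
Q*Q => 7*Q   [Q ::= 7]
7*Q => 7*7   [Q ::= 7]

E => E*Q => Q*Q => 7*Q => 7*7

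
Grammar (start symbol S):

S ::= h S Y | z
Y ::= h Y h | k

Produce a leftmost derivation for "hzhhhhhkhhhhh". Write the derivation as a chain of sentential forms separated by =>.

S => hSY => hzY => hzhYh => hzhhYhh => hzhhhYhhh => hzhhhhYhhhh => hzhhhhhYhhhhh => hzhhhhhkhhhhh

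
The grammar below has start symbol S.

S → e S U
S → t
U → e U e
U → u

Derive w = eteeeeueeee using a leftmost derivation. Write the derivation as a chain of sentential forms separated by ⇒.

S ⇒ eSU ⇒ etU ⇒ eteUe ⇒ eteeUee ⇒ eteeeUeee ⇒ eteeeeUeeee ⇒ eteeeeueeee

S ⇒ eSU   [S → e S U]
eSU ⇒ etU   [S → t]
etU ⇒ eteUe   [U → e U e]
eteUe ⇒ eteeUee   [U → e U e]
eteeUee ⇒ eteeeUeee   [U → e U e]
eteeeUeee ⇒ eteeeeUeeee   [U → e U e]
eteeeeUeeee ⇒ eteeeeueeee   [U → u]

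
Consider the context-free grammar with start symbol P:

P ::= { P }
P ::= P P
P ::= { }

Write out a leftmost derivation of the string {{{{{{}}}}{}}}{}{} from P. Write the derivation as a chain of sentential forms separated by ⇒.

P⇒PP⇒PPP⇒{P}PP⇒{{P}}PP⇒{{PP}}PP⇒{{{P}P}}PP⇒{{{{P}}P}}PP⇒{{{{{P}}}P}}PP⇒{{{{{{}}}}P}}PP⇒{{{{{{}}}}{}}}PP⇒{{{{{{}}}}{}}}{}P⇒{{{{{{}}}}{}}}{}{}

P ⇒ PP   [P ::= P P]
PP ⇒ PPP   [P ::= P P]
PPP ⇒ {P}PP   [P ::= { P }]
{P}PP ⇒ {{P}}PP   [P ::= { P }]
{{P}}PP ⇒ {{PP}}PP   [P ::= P P]
{{PP}}PP ⇒ {{{P}P}}PP   [P ::= { P }]
{{{P}P}}PP ⇒ {{{{P}}P}}PP   [P ::= { P }]
{{{{P}}P}}PP ⇒ {{{{{P}}}P}}PP   [P ::= { P }]
{{{{{P}}}P}}PP ⇒ {{{{{{}}}}P}}PP   [P ::= { }]
{{{{{{}}}}P}}PP ⇒ {{{{{{}}}}{}}}PP   [P ::= { }]
{{{{{{}}}}{}}}PP ⇒ {{{{{{}}}}{}}}{}P   [P ::= { }]
{{{{{{}}}}{}}}{}P ⇒ {{{{{{}}}}{}}}{}{}   [P ::= { }]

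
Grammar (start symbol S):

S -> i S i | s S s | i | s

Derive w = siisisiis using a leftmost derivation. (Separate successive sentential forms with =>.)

S=>sSs=>siSis=>siiSiis=>siisSsiis=>siisisiis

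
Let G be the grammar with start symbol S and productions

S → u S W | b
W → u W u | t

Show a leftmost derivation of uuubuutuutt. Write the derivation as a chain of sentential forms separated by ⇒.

S ⇒ uSW ⇒ uuSWW ⇒ uuuSWWW ⇒ uuubWWW ⇒ uuubuWuWW ⇒ uuubuuWuuWW ⇒ uuubuutuuWW ⇒ uuubuutuutW ⇒ uuubuutuutt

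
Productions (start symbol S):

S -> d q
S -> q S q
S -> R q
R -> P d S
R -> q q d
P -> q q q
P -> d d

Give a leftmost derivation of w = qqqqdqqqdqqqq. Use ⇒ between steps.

S ⇒ qSq   [S -> q S q]
qSq ⇒ qRqq   [S -> R q]
qRqq ⇒ qPdSqq   [R -> P d S]
qPdSqq ⇒ qqqqdSqq   [P -> q q q]
qqqqdSqq ⇒ qqqqdqSqqq   [S -> q S q]
qqqqdqSqqq ⇒ qqqqdqRqqqq   [S -> R q]
qqqqdqRqqqq ⇒ qqqqdqqqdqqqq   [R -> q q d]

S ⇒ qSq ⇒ qRqq ⇒ qPdSqq ⇒ qqqqdSqq ⇒ qqqqdqSqqq ⇒ qqqqdqRqqqq ⇒ qqqqdqqqdqqqq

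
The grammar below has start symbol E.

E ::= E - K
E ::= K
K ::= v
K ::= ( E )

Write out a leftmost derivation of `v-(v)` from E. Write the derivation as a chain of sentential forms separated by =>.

E => E-K => K-K => v-K => v-(E) => v-(K) => v-(v)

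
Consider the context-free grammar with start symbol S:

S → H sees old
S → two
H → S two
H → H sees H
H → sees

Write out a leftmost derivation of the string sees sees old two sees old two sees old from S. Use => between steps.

S => H sees old => S two sees old => H sees old two sees old => S two sees old two sees old => H sees old two sees old two sees old => sees sees old two sees old two sees old

S => H sees old   [S → H sees old]
H sees old => S two sees old   [H → S two]
S two sees old => H sees old two sees old   [S → H sees old]
H sees old two sees old => S two sees old two sees old   [H → S two]
S two sees old two sees old => H sees old two sees old two sees old   [S → H sees old]
H sees old two sees old two sees old => sees sees old two sees old two sees old   [H → sees]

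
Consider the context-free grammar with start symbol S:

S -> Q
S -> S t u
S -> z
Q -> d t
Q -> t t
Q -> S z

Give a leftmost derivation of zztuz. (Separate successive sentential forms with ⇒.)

S ⇒ Q   [S -> Q]
Q ⇒ Sz   [Q -> S z]
Sz ⇒ Stuz   [S -> S t u]
Stuz ⇒ Qtuz   [S -> Q]
Qtuz ⇒ Sztuz   [Q -> S z]
Sztuz ⇒ zztuz   [S -> z]

S⇒Q⇒Sz⇒Stuz⇒Qtuz⇒Sztuz⇒zztuz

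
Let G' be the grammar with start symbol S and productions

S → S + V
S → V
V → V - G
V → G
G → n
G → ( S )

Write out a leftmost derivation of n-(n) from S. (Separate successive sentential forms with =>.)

S => V   [S → V]
V => V-G   [V → V - G]
V-G => G-G   [V → G]
G-G => n-G   [G → n]
n-G => n-(S)   [G → ( S )]
n-(S) => n-(V)   [S → V]
n-(V) => n-(G)   [V → G]
n-(G) => n-(n)   [G → n]

S => V => V-G => G-G => n-G => n-(S) => n-(V) => n-(G) => n-(n)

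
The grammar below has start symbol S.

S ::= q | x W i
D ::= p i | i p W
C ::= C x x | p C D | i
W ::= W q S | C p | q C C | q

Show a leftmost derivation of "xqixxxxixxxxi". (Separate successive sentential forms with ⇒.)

S ⇒ xWi   [S ::= x W i]
xWi ⇒ xqCCi   [W ::= q C C]
xqCCi ⇒ xqCxxCi   [C ::= C x x]
xqCxxCi ⇒ xqCxxxxCi   [C ::= C x x]
xqCxxxxCi ⇒ xqixxxxCi   [C ::= i]
xqixxxxCi ⇒ xqixxxxCxxi   [C ::= C x x]
xqixxxxCxxi ⇒ xqixxxxCxxxxi   [C ::= C x x]
xqixxxxCxxxxi ⇒ xqixxxxixxxxi   [C ::= i]

S ⇒ xWi ⇒ xqCCi ⇒ xqCxxCi ⇒ xqCxxxxCi ⇒ xqixxxxCi ⇒ xqixxxxCxxi ⇒ xqixxxxCxxxxi ⇒ xqixxxxixxxxi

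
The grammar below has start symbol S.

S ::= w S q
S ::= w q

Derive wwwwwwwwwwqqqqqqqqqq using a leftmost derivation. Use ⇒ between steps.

S⇒wSq⇒wwSqq⇒wwwSqqq⇒wwwwSqqqq⇒wwwwwSqqqqq⇒wwwwwwSqqqqqq⇒wwwwwwwSqqqqqqq⇒wwwwwwwwSqqqqqqqq⇒wwwwwwwwwSqqqqqqqqq⇒wwwwwwwwwwqqqqqqqqqq

S ⇒ wSq   [S ::= w S q]
wSq ⇒ wwSqq   [S ::= w S q]
wwSqq ⇒ wwwSqqq   [S ::= w S q]
wwwSqqq ⇒ wwwwSqqqq   [S ::= w S q]
wwwwSqqqq ⇒ wwwwwSqqqqq   [S ::= w S q]
wwwwwSqqqqq ⇒ wwwwwwSqqqqqq   [S ::= w S q]
wwwwwwSqqqqqq ⇒ wwwwwwwSqqqqqqq   [S ::= w S q]
wwwwwwwSqqqqqqq ⇒ wwwwwwwwSqqqqqqqq   [S ::= w S q]
wwwwwwwwSqqqqqqqq ⇒ wwwwwwwwwSqqqqqqqqq   [S ::= w S q]
wwwwwwwwwSqqqqqqqqq ⇒ wwwwwwwwwwqqqqqqqqqq   [S ::= w q]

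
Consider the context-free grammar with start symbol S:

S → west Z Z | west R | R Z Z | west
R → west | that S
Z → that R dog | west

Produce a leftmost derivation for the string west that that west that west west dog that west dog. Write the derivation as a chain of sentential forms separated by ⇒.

S ⇒ west Z Z ⇒ west that R dog Z ⇒ west that that S dog Z ⇒ west that that west R dog Z ⇒ west that that west that S dog Z ⇒ west that that west that west R dog Z ⇒ west that that west that west west dog Z ⇒ west that that west that west west dog that R dog ⇒ west that that west that west west dog that west dog

S ⇒ west Z Z   [S → west Z Z]
west Z Z ⇒ west that R dog Z   [Z → that R dog]
west that R dog Z ⇒ west that that S dog Z   [R → that S]
west that that S dog Z ⇒ west that that west R dog Z   [S → west R]
west that that west R dog Z ⇒ west that that west that S dog Z   [R → that S]
west that that west that S dog Z ⇒ west that that west that west R dog Z   [S → west R]
west that that west that west R dog Z ⇒ west that that west that west west dog Z   [R → west]
west that that west that west west dog Z ⇒ west that that west that west west dog that R dog   [Z → that R dog]
west that that west that west west dog that R dog ⇒ west that that west that west west dog that west dog   [R → west]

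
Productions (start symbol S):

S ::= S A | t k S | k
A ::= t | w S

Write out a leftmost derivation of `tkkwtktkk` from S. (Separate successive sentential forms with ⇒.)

S ⇒ SA ⇒ tkSA ⇒ tkkA ⇒ tkkwS ⇒ tkkwtkS ⇒ tkkwtktkS ⇒ tkkwtktkk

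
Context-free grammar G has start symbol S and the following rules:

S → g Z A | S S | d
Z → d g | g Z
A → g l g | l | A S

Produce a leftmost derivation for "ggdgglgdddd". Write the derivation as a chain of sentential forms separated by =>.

S=>SS=>gZAS=>ggZAS=>ggdgAS=>ggdgASS=>ggdgASSS=>ggdgASSSS=>ggdgglgSSSS=>ggdgglgdSSS=>ggdgglgddSS=>ggdgglgdddS=>ggdgglgdddd

S => SS   [S → S S]
SS => gZAS   [S → g Z A]
gZAS => ggZAS   [Z → g Z]
ggZAS => ggdgAS   [Z → d g]
ggdgAS => ggdgASS   [A → A S]
ggdgASS => ggdgASSS   [A → A S]
ggdgASSS => ggdgASSSS   [A → A S]
ggdgASSSS => ggdgglgSSSS   [A → g l g]
ggdgglgSSSS => ggdgglgdSSS   [S → d]
ggdgglgdSSS => ggdgglgddSS   [S → d]
ggdgglgddSS => ggdgglgdddS   [S → d]
ggdgglgdddS => ggdgglgdddd   [S → d]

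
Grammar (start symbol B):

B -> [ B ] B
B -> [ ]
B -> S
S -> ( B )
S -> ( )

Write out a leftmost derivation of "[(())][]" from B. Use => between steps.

B => [B]B   [B -> [ B ] B]
[B]B => [S]B   [B -> S]
[S]B => [(B)]B   [S -> ( B )]
[(B)]B => [(S)]B   [B -> S]
[(S)]B => [(())]B   [S -> ( )]
[(())]B => [(())][]   [B -> [ ]]

B => [B]B => [S]B => [(B)]B => [(S)]B => [(())]B => [(())][]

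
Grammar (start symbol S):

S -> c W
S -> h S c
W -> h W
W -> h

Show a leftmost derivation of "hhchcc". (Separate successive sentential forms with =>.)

S => hSc => hhScc => hhcWcc => hhchcc

S => hSc   [S -> h S c]
hSc => hhScc   [S -> h S c]
hhScc => hhcWcc   [S -> c W]
hhcWcc => hhchcc   [W -> h]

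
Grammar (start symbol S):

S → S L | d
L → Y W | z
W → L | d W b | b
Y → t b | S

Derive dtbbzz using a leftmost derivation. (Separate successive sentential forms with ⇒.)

S ⇒ SL   [S → S L]
SL ⇒ SLL   [S → S L]
SLL ⇒ SLLL   [S → S L]
SLLL ⇒ dLLL   [S → d]
dLLL ⇒ dYWLL   [L → Y W]
dYWLL ⇒ dtbWLL   [Y → t b]
dtbWLL ⇒ dtbbLL   [W → b]
dtbbLL ⇒ dtbbzL   [L → z]
dtbbzL ⇒ dtbbzz   [L → z]

S ⇒ SL ⇒ SLL ⇒ SLLL ⇒ dLLL ⇒ dYWLL ⇒ dtbWLL ⇒ dtbbLL ⇒ dtbbzL ⇒ dtbbzz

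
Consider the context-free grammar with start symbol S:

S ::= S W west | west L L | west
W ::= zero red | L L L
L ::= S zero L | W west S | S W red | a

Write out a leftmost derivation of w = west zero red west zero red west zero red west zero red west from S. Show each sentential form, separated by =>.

S => S W west   [S ::= S W west]
S W west => S W west W west   [S ::= S W west]
S W west W west => S W west W west W west   [S ::= S W west]
S W west W west W west => S W west W west W west W west   [S ::= S W west]
S W west W west W west W west => west W west W west W west W west   [S ::= west]
west W west W west W west W west => west zero red west W west W west W west   [W ::= zero red]
west zero red west W west W west W west => west zero red west zero red west W west W west   [W ::= zero red]
west zero red west zero red west W west W west => west zero red west zero red west zero red west W west   [W ::= zero red]
west zero red west zero red west zero red west W west => west zero red west zero red west zero red west zero red west   [W ::= zero red]

S => S W west => S W west W west => S W west W west W west => S W west W west W west W west => west W west W west W west W west => west zero red west W west W west W west => west zero red west zero red west W west W west => west zero red west zero red west zero red west W west => west zero red west zero red west zero red west zero red west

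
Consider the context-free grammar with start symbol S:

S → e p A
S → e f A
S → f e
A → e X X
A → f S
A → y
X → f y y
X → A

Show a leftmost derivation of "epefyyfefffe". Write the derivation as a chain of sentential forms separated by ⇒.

S⇒epA⇒epeXX⇒epefyyX⇒epefyyA⇒epefyyfS⇒epefyyfefA⇒epefyyfeffS⇒epefyyfefffe

S ⇒ epA   [S → e p A]
epA ⇒ epeXX   [A → e X X]
epeXX ⇒ epefyyX   [X → f y y]
epefyyX ⇒ epefyyA   [X → A]
epefyyA ⇒ epefyyfS   [A → f S]
epefyyfS ⇒ epefyyfefA   [S → e f A]
epefyyfefA ⇒ epefyyfeffS   [A → f S]
epefyyfeffS ⇒ epefyyfefffe   [S → f e]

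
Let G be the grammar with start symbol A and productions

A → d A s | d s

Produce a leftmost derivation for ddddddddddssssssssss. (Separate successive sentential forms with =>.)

A => dAs => ddAss => dddAsss => ddddAssss => dddddAsssss => ddddddAssssss => dddddddAsssssss => ddddddddAssssssss => dddddddddAsssssssss => ddddddddddssssssssss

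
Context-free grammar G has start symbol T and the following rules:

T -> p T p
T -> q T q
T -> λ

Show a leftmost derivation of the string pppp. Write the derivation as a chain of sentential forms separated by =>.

T => pTp => ppTpp => pppp

T => pTp   [T -> p T p]
pTp => ppTpp   [T -> p T p]
ppTpp => pppp   [T -> λ]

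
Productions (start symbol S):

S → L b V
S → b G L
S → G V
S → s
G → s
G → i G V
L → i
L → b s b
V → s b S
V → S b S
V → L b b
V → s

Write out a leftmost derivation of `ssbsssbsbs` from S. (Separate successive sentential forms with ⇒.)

S ⇒ GV ⇒ sV ⇒ ssbS ⇒ ssbGV ⇒ ssbsV ⇒ ssbsSbS ⇒ ssbsGVbS ⇒ ssbssVbS ⇒ ssbssSbSbS ⇒ ssbsssbSbS ⇒ ssbsssbsbS ⇒ ssbsssbsbs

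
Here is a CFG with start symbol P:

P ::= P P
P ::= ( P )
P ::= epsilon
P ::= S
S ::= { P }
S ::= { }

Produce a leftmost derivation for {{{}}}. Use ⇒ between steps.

P ⇒ S   [P ::= S]
S ⇒ {P}   [S ::= { P }]
{P} ⇒ {S}   [P ::= S]
{S} ⇒ {{P}}   [S ::= { P }]
{{P}} ⇒ {{S}}   [P ::= S]
{{S}} ⇒ {{{}}}   [S ::= { }]

P ⇒ S ⇒ {P} ⇒ {S} ⇒ {{P}} ⇒ {{S}} ⇒ {{{}}}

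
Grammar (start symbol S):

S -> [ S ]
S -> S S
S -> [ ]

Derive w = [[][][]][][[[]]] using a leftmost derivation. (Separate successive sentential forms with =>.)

S=>SS=>SSS=>[S]SS=>[SS]SS=>[[]S]SS=>[[]SS]SS=>[[][]S]SS=>[[][][]]SS=>[[][][]][]S=>[[][][]][][S]=>[[][][]][][[S]]=>[[][][]][][[[]]]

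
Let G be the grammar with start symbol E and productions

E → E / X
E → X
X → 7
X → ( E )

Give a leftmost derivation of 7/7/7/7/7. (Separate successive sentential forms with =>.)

E => E/X   [E → E / X]
E/X => E/X/X   [E → E / X]
E/X/X => E/X/X/X   [E → E / X]
E/X/X/X => E/X/X/X/X   [E → E / X]
E/X/X/X/X => X/X/X/X/X   [E → X]
X/X/X/X/X => 7/X/X/X/X   [X → 7]
7/X/X/X/X => 7/7/X/X/X   [X → 7]
7/7/X/X/X => 7/7/7/X/X   [X → 7]
7/7/7/X/X => 7/7/7/7/X   [X → 7]
7/7/7/7/X => 7/7/7/7/7   [X → 7]

E => E/X => E/X/X => E/X/X/X => E/X/X/X/X => X/X/X/X/X => 7/X/X/X/X => 7/7/X/X/X => 7/7/7/X/X => 7/7/7/7/X => 7/7/7/7/7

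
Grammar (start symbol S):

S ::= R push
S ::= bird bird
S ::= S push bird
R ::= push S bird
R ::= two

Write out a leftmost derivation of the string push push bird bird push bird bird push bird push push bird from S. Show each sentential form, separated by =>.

S => S push bird   [S ::= S push bird]
S push bird => R push push bird   [S ::= R push]
R push push bird => push S bird push push bird   [R ::= push S bird]
push S bird push push bird => push R push bird push push bird   [S ::= R push]
push R push bird push push bird => push push S bird push bird push push bird   [R ::= push S bird]
push push S bird push bird push push bird => push push S push bird bird push bird push push bird   [S ::= S push bird]
push push S push bird bird push bird push push bird => push push bird bird push bird bird push bird push push bird   [S ::= bird bird]

S => S push bird => R push push bird => push S bird push push bird => push R push bird push push bird => push push S bird push bird push push bird => push push S push bird bird push bird push push bird => push push bird bird push bird bird push bird push push bird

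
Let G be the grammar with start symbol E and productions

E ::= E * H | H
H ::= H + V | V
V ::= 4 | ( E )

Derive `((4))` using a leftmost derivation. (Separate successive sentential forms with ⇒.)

E ⇒ H   [E ::= H]
H ⇒ V   [H ::= V]
V ⇒ (E)   [V ::= ( E )]
(E) ⇒ (H)   [E ::= H]
(H) ⇒ (V)   [H ::= V]
(V) ⇒ ((E))   [V ::= ( E )]
((E)) ⇒ ((H))   [E ::= H]
((H)) ⇒ ((V))   [H ::= V]
((V)) ⇒ ((4))   [V ::= 4]

E ⇒ H ⇒ V ⇒ (E) ⇒ (H) ⇒ (V) ⇒ ((E)) ⇒ ((H)) ⇒ ((V)) ⇒ ((4))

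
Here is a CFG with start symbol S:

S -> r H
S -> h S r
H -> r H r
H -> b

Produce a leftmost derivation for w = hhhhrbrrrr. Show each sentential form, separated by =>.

S=>hSr=>hhSrr=>hhhSrrr=>hhhhSrrrr=>hhhhrHrrrr=>hhhhrbrrrr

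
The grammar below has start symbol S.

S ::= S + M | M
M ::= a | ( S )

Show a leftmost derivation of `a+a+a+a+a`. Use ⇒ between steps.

S⇒S+M⇒S+M+M⇒S+M+M+M⇒S+M+M+M+M⇒M+M+M+M+M⇒a+M+M+M+M⇒a+a+M+M+M⇒a+a+a+M+M⇒a+a+a+a+M⇒a+a+a+a+a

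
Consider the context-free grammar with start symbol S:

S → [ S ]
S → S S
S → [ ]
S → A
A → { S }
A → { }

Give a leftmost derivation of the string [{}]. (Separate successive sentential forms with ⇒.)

S ⇒ [S]   [S → [ S ]]
[S] ⇒ [A]   [S → A]
[A] ⇒ [{}]   [A → { }]

S⇒[S]⇒[A]⇒[{}]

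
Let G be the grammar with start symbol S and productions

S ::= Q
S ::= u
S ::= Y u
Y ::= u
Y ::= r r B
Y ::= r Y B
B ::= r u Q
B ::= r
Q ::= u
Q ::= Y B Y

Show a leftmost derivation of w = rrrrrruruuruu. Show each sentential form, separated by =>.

S=>Q=>YBY=>rrBBY=>rrrBY=>rrrrY=>rrrrrYB=>rrrrrrYBB=>rrrrrruBB=>rrrrrruruQB=>rrrrrruruuB=>rrrrrruruuruQ=>rrrrrruruuruu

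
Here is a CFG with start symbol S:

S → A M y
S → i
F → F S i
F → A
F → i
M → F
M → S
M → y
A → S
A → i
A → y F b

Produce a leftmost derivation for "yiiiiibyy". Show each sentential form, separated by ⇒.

S ⇒ AMy ⇒ yFbMy ⇒ yFSibMy ⇒ yFSiSibMy ⇒ yASiSibMy ⇒ ySSiSibMy ⇒ yiSiSibMy ⇒ yiiiSibMy ⇒ yiiiiibMy ⇒ yiiiiibyy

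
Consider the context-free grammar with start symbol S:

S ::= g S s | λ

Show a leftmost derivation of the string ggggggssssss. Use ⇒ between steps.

S⇒gSs⇒ggSss⇒gggSsss⇒ggggSssss⇒gggggSsssss⇒ggggggSssssss⇒ggggggssssss

S ⇒ gSs   [S ::= g S s]
gSs ⇒ ggSss   [S ::= g S s]
ggSss ⇒ gggSsss   [S ::= g S s]
gggSsss ⇒ ggggSssss   [S ::= g S s]
ggggSssss ⇒ gggggSsssss   [S ::= g S s]
gggggSsssss ⇒ ggggggSssssss   [S ::= g S s]
ggggggSssssss ⇒ ggggggssssss   [S ::= λ]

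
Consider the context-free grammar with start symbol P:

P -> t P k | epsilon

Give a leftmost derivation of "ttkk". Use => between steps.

P => tPk => ttPkk => ttkk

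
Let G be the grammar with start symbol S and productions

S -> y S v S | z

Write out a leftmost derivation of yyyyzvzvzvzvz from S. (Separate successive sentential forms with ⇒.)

S ⇒ ySvS ⇒ yySvSvS ⇒ yyySvSvSvS ⇒ yyyySvSvSvSvS ⇒ yyyyzvSvSvSvS ⇒ yyyyzvzvSvSvS ⇒ yyyyzvzvzvSvS ⇒ yyyyzvzvzvzvS ⇒ yyyyzvzvzvzvz

S ⇒ ySvS   [S -> y S v S]
ySvS ⇒ yySvSvS   [S -> y S v S]
yySvSvS ⇒ yyySvSvSvS   [S -> y S v S]
yyySvSvSvS ⇒ yyyySvSvSvSvS   [S -> y S v S]
yyyySvSvSvSvS ⇒ yyyyzvSvSvSvS   [S -> z]
yyyyzvSvSvSvS ⇒ yyyyzvzvSvSvS   [S -> z]
yyyyzvzvSvSvS ⇒ yyyyzvzvzvSvS   [S -> z]
yyyyzvzvzvSvS ⇒ yyyyzvzvzvzvS   [S -> z]
yyyyzvzvzvzvS ⇒ yyyyzvzvzvzvz   [S -> z]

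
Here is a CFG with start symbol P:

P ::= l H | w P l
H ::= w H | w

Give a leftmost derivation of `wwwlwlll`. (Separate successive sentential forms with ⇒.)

P⇒wPl⇒wwPll⇒wwwPlll⇒wwwlHlll⇒wwwlwlll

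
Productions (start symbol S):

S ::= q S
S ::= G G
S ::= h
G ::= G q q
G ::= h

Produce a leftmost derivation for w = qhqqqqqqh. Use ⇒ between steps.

S⇒qS⇒qGG⇒qGqqG⇒qGqqqqG⇒qGqqqqqqG⇒qhqqqqqqG⇒qhqqqqqqh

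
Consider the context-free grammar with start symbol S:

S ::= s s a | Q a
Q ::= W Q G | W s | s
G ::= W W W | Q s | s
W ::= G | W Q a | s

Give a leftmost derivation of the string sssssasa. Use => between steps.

S => Qa   [S ::= Q a]
Qa => Wsa   [Q ::= W s]
Wsa => WQasa   [W ::= W Q a]
WQasa => GQasa   [W ::= G]
GQasa => QsQasa   [G ::= Q s]
QsQasa => WssQasa   [Q ::= W s]
WssQasa => sssQasa   [W ::= s]
sssQasa => sssWsasa   [Q ::= W s]
sssWsasa => sssssasa   [W ::= s]

S => Qa => Wsa => WQasa => GQasa => QsQasa => WssQasa => sssQasa => sssWsasa => sssssasa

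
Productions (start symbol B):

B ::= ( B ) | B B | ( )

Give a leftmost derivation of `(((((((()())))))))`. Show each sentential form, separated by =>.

B => (B) => ((B)) => (((B))) => ((((B)))) => (((((B))))) => ((((((B)))))) => (((((((B))))))) => (((((((BB))))))) => (((((((()B))))))) => (((((((()())))))))

B => (B)   [B ::= ( B )]
(B) => ((B))   [B ::= ( B )]
((B)) => (((B)))   [B ::= ( B )]
(((B))) => ((((B))))   [B ::= ( B )]
((((B)))) => (((((B)))))   [B ::= ( B )]
(((((B))))) => ((((((B))))))   [B ::= ( B )]
((((((B)))))) => (((((((B)))))))   [B ::= ( B )]
(((((((B))))))) => (((((((BB)))))))   [B ::= B B]
(((((((BB))))))) => (((((((()B)))))))   [B ::= ( )]
(((((((()B))))))) => (((((((()())))))))   [B ::= ( )]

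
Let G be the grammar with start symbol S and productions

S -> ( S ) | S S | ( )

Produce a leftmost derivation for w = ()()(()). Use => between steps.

S => SS => SSS => ()SS => ()()S => ()()(S) => ()()(())

S => SS   [S -> S S]
SS => SSS   [S -> S S]
SSS => ()SS   [S -> ( )]
()SS => ()()S   [S -> ( )]
()()S => ()()(S)   [S -> ( S )]
()()(S) => ()()(())   [S -> ( )]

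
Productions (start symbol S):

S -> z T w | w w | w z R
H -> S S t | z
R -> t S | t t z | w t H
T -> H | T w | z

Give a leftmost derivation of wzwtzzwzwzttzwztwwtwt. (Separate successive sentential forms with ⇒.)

S ⇒ wzR ⇒ wzwtH ⇒ wzwtSSt ⇒ wzwtzTwSt ⇒ wzwtzHwSt ⇒ wzwtzzwSt ⇒ wzwtzzwzTwt ⇒ wzwtzzwzHwt ⇒ wzwtzzwzSStwt ⇒ wzwtzzwzwzRStwt ⇒ wzwtzzwzwzttzStwt ⇒ wzwtzzwzwzttzwzRtwt ⇒ wzwtzzwzwzttzwztStwt ⇒ wzwtzzwzwzttzwztwwtwt

S ⇒ wzR   [S -> w z R]
wzR ⇒ wzwtH   [R -> w t H]
wzwtH ⇒ wzwtSSt   [H -> S S t]
wzwtSSt ⇒ wzwtzTwSt   [S -> z T w]
wzwtzTwSt ⇒ wzwtzHwSt   [T -> H]
wzwtzHwSt ⇒ wzwtzzwSt   [H -> z]
wzwtzzwSt ⇒ wzwtzzwzTwt   [S -> z T w]
wzwtzzwzTwt ⇒ wzwtzzwzHwt   [T -> H]
wzwtzzwzHwt ⇒ wzwtzzwzSStwt   [H -> S S t]
wzwtzzwzSStwt ⇒ wzwtzzwzwzRStwt   [S -> w z R]
wzwtzzwzwzRStwt ⇒ wzwtzzwzwzttzStwt   [R -> t t z]
wzwtzzwzwzttzStwt ⇒ wzwtzzwzwzttzwzRtwt   [S -> w z R]
wzwtzzwzwzttzwzRtwt ⇒ wzwtzzwzwzttzwztStwt   [R -> t S]
wzwtzzwzwzttzwztStwt ⇒ wzwtzzwzwzttzwztwwtwt   [S -> w w]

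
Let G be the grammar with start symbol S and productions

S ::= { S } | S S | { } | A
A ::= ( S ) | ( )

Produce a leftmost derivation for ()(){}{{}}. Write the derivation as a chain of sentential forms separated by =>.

S => SS   [S ::= S S]
SS => SSS   [S ::= S S]
SSS => SSSS   [S ::= S S]
SSSS => ASSS   [S ::= A]
ASSS => ()SSS   [A ::= ( )]
()SSS => ()ASS   [S ::= A]
()ASS => ()()SS   [A ::= ( )]
()()SS => ()(){}S   [S ::= { }]
()(){}S => ()(){}{S}   [S ::= { S }]
()(){}{S} => ()(){}{{}}   [S ::= { }]

S=>SS=>SSS=>SSSS=>ASSS=>()SSS=>()ASS=>()()SS=>()(){}S=>()(){}{S}=>()(){}{{}}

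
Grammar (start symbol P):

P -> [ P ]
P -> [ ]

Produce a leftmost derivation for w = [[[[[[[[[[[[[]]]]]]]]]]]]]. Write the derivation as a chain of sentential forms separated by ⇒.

P ⇒ [P] ⇒ [[P]] ⇒ [[[P]]] ⇒ [[[[P]]]] ⇒ [[[[[P]]]]] ⇒ [[[[[[P]]]]]] ⇒ [[[[[[[P]]]]]]] ⇒ [[[[[[[[P]]]]]]]] ⇒ [[[[[[[[[P]]]]]]]]] ⇒ [[[[[[[[[[P]]]]]]]]]] ⇒ [[[[[[[[[[[P]]]]]]]]]]] ⇒ [[[[[[[[[[[[P]]]]]]]]]]]] ⇒ [[[[[[[[[[[[[]]]]]]]]]]]]]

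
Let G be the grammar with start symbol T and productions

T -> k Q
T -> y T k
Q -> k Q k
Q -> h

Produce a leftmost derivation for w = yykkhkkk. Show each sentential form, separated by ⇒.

T ⇒ yTk ⇒ yyTkk ⇒ yykQkk ⇒ yykkQkkk ⇒ yykkhkkk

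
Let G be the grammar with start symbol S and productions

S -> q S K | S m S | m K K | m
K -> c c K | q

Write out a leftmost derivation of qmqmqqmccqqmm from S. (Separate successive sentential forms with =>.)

S => SmS   [S -> S m S]
SmS => qSKmS   [S -> q S K]
qSKmS => qmKmS   [S -> m]
qmKmS => qmqmS   [K -> q]
qmqmS => qmqmSmS   [S -> S m S]
qmqmSmS => qmqmqSKmS   [S -> q S K]
qmqmqSKmS => qmqmqqSKKmS   [S -> q S K]
qmqmqqSKKmS => qmqmqqmKKmS   [S -> m]
qmqmqqmKKmS => qmqmqqmccKKmS   [K -> c c K]
qmqmqqmccKKmS => qmqmqqmccqKmS   [K -> q]
qmqmqqmccqKmS => qmqmqqmccqqmS   [K -> q]
qmqmqqmccqqmS => qmqmqqmccqqmm   [S -> m]

S => SmS => qSKmS => qmKmS => qmqmS => qmqmSmS => qmqmqSKmS => qmqmqqSKKmS => qmqmqqmKKmS => qmqmqqmccKKmS => qmqmqqmccqKmS => qmqmqqmccqqmS => qmqmqqmccqqmm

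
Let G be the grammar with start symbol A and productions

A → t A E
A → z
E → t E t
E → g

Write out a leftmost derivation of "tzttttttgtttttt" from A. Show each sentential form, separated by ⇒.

A ⇒ tAE ⇒ tzE ⇒ tztEt ⇒ tzttEtt ⇒ tztttEttt ⇒ tzttttEtttt ⇒ tztttttEttttt ⇒ tzttttttEtttttt ⇒ tzttttttgtttttt

A ⇒ tAE   [A → t A E]
tAE ⇒ tzE   [A → z]
tzE ⇒ tztEt   [E → t E t]
tztEt ⇒ tzttEtt   [E → t E t]
tzttEtt ⇒ tztttEttt   [E → t E t]
tztttEttt ⇒ tzttttEtttt   [E → t E t]
tzttttEtttt ⇒ tztttttEttttt   [E → t E t]
tztttttEttttt ⇒ tzttttttEtttttt   [E → t E t]
tzttttttEtttttt ⇒ tzttttttgtttttt   [E → g]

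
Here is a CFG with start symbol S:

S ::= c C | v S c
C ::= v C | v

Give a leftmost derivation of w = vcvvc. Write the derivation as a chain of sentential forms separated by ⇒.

S⇒vSc⇒vcCc⇒vcvCc⇒vcvvc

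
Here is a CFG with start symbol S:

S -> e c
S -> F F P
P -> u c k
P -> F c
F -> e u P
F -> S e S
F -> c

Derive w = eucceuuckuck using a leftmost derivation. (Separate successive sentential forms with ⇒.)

S ⇒ FFP ⇒ euPFP ⇒ euFcFP ⇒ euccFP ⇒ eucceuPP ⇒ eucceuuckP ⇒ eucceuuckuck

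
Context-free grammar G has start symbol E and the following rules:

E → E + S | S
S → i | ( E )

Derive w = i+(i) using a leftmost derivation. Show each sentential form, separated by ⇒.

E ⇒ E+S   [E → E + S]
E+S ⇒ S+S   [E → S]
S+S ⇒ i+S   [S → i]
i+S ⇒ i+(E)   [S → ( E )]
i+(E) ⇒ i+(S)   [E → S]
i+(S) ⇒ i+(i)   [S → i]

E⇒E+S⇒S+S⇒i+S⇒i+(E)⇒i+(S)⇒i+(i)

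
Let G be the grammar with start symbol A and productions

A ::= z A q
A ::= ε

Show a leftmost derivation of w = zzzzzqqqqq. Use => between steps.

A => zAq   [A ::= z A q]
zAq => zzAqq   [A ::= z A q]
zzAqq => zzzAqqq   [A ::= z A q]
zzzAqqq => zzzzAqqqq   [A ::= z A q]
zzzzAqqqq => zzzzzAqqqqq   [A ::= z A q]
zzzzzAqqqqq => zzzzzqqqqq   [A ::= ε]

A => zAq => zzAqq => zzzAqqq => zzzzAqqqq => zzzzzAqqqqq => zzzzzqqqqq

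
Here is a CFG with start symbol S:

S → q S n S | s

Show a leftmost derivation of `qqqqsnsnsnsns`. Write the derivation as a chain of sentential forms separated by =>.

S => qSnS   [S → q S n S]
qSnS => qqSnSnS   [S → q S n S]
qqSnSnS => qqqSnSnSnS   [S → q S n S]
qqqSnSnSnS => qqqqSnSnSnSnS   [S → q S n S]
qqqqSnSnSnSnS => qqqqsnSnSnSnS   [S → s]
qqqqsnSnSnSnS => qqqqsnsnSnSnS   [S → s]
qqqqsnsnSnSnS => qqqqsnsnsnSnS   [S → s]
qqqqsnsnsnSnS => qqqqsnsnsnsnS   [S → s]
qqqqsnsnsnsnS => qqqqsnsnsnsns   [S → s]

S => qSnS => qqSnSnS => qqqSnSnSnS => qqqqSnSnSnSnS => qqqqsnSnSnSnS => qqqqsnsnSnSnS => qqqqsnsnsnSnS => qqqqsnsnsnsnS => qqqqsnsnsnsns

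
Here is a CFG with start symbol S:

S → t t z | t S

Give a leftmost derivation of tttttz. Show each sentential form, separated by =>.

S => tS => ttS => tttS => tttttz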